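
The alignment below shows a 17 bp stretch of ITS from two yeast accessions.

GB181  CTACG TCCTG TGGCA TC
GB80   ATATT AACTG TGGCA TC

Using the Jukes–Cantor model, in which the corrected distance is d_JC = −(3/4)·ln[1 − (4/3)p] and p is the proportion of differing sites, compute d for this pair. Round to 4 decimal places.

The sequences differ at positions 1 (C/A), 4 (C/T), 5 (G/T), 6 (T/A), 7 (C/A).
p = 5/17 = 0.294118.
d = −0.75 · ln(1 − (4/3)·0.294118) = −0.75 · ln(0.607843) = −0.75 · (-0.497839) = 0.3734.

0.3734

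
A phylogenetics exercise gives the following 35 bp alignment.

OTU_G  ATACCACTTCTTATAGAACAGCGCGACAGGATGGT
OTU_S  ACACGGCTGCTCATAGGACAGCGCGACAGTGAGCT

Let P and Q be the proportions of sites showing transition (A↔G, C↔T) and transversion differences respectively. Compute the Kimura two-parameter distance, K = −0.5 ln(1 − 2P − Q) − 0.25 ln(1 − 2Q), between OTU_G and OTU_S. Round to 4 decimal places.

0.3639

The sequences differ at positions 2 (T/C, transition), 5 (C/G, transversion), 6 (A/G, transition), 9 (T/G, transversion), 12 (T/C, transition), 17 (A/G, transition), 30 (G/T, transversion), 31 (A/G, transition), 32 (T/A, transversion), 34 (G/C, transversion).
Of the 10 differences, 5 transitions and 5 transversions over 35 sites: P = 5/35 = 0.142857, Q = 5/35 = 0.142857.
d = −0.5·ln(0.571429) − 0.25·ln(0.714286) = −0.5·(-0.559615) − 0.25·(-0.336472) = 0.3639.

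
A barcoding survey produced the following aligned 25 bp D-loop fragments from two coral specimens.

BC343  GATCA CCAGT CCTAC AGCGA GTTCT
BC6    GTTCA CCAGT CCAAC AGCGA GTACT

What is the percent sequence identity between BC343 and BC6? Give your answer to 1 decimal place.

88.0%

Differing sites — 2:A/T; 13:T/A; 23:T/A.
22 of the 25 sites match, so the percent identity is 22/25 × 100 = 88.0%.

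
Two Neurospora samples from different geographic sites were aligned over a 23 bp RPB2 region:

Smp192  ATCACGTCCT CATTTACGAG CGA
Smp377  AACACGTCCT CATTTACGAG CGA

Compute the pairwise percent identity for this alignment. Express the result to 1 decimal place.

A single mismatch occurs at site 2 (T/A).
22 of the 23 sites match, so the percent identity is 22/23 × 100 = 95.7%.

95.7%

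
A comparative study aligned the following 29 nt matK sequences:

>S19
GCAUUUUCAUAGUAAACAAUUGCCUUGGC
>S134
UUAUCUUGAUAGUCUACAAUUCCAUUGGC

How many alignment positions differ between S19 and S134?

8

Differing sites — 1:G/U; 2:C/U; 5:U/C; 8:C/G; 14:A/C; 15:A/U; 22:G/C; 24:C/A.
That gives 8 mismatches out of 29 aligned sites, so the Hamming distance is 8.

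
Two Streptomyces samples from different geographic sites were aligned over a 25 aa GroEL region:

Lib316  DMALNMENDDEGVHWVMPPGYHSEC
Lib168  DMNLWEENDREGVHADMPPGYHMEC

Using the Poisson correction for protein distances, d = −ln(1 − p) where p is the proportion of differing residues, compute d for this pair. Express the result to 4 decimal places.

Mismatches occur at site 3 (A/N), site 5 (N/W), site 6 (M/E), site 10 (D/R), site 15 (W/A), site 16 (V/D), site 23 (S/M).
p = 7/25 = 0.280000.
d = −ln(1 − 0.280000) = −ln(0.720000) = 0.3285.

0.3285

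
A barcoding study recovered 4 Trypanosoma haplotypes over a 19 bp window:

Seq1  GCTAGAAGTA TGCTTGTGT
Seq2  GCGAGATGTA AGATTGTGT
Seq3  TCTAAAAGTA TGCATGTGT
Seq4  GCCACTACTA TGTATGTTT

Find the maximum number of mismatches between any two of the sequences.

9

Pairwise Hamming distances:
  Seq1 vs Seq2: 4
  Seq1 vs Seq3: 3
  Seq1 vs Seq4: 7
  Seq2 vs Seq3: 7
  Seq2 vs Seq4: 9
  Seq3 vs Seq4: 7
The largest is 9, between Seq2 and Seq4.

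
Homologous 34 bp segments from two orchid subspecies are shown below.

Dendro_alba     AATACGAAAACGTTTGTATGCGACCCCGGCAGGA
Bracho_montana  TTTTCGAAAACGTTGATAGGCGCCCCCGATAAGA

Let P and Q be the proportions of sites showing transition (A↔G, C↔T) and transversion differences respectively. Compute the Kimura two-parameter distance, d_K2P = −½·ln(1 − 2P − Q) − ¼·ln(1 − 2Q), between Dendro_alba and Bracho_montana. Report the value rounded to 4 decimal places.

The sequences differ at positions 1 (A/T, transversion), 2 (A/T, transversion), 4 (A/T, transversion), 15 (T/G, transversion), 16 (G/A, transition), 19 (T/G, transversion), 23 (A/C, transversion), 29 (G/A, transition), 30 (C/T, transition), 32 (G/A, transition).
Of the 10 differences, 4 transitions and 6 transversions over 34 sites: P = 4/34 = 0.117647, Q = 6/34 = 0.176471.
d = −0.5·ln(0.588235) − 0.25·ln(0.647058) = −0.5·(-0.530629) − 0.25·(-0.435319) = 0.3741.

0.3741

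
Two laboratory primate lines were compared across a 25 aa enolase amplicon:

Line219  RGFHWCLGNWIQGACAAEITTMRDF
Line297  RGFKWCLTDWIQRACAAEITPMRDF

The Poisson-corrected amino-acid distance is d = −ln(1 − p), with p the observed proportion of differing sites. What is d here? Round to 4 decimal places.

Differing sites — 4:H/K; 8:G/T; 9:N/D; 13:G/R; 21:T/P.
p = 5/25 = 0.200000.
d = −ln(1 − 0.200000) = −ln(0.800000) = 0.2231.

0.2231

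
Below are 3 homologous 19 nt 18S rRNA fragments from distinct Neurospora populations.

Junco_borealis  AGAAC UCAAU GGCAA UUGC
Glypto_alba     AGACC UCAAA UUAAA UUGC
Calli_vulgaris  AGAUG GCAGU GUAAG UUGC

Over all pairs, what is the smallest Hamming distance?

5

Pairwise Hamming distances:
  Junco_borealis vs Glypto_alba: 5
  Junco_borealis vs Calli_vulgaris: 7
  Glypto_alba vs Calli_vulgaris: 7
The smallest is 5, between Junco_borealis and Glypto_alba.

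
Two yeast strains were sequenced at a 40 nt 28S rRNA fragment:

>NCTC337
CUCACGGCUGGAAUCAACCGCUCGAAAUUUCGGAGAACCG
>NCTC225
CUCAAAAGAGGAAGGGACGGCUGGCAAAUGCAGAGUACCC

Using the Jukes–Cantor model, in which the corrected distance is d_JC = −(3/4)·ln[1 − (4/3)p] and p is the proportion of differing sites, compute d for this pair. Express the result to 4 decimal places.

Differing sites — 5:C/A; 6:G/A; 7:G/A; 8:C/G; 9:U/A; 14:U/G; 15:C/G; 16:A/G; 19:C/G; 23:C/G; 25:A/C; 28:U/A; 30:U/G; 32:G/A; 36:A/U; 40:G/C.
p = 16/40 = 0.400000.
d = −0.75 · ln(1 − (4/3)·0.400000) = −0.75 · ln(0.466667) = −0.75 · (-0.762139) = 0.5716.

0.5716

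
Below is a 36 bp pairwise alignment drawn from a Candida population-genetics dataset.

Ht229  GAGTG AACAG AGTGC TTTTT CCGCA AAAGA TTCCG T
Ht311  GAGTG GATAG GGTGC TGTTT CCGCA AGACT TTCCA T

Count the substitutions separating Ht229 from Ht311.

8

The sequences differ at positions 6 (A/G), 8 (C/T), 11 (A/G), 17 (T/G), 27 (A/G), 29 (G/C), 30 (A/T), 35 (G/A).
That gives 8 mismatches out of 36 aligned sites, so the Hamming distance is 8.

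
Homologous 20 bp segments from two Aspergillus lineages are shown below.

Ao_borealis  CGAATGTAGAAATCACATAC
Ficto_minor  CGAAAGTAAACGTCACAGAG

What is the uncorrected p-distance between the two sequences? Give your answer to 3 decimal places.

0.300

Mismatches occur at site 5 (T↔A), site 9 (G↔A), site 11 (A↔C), site 12 (A↔G), site 18 (T↔G), site 20 (C↔G).
There are 6 differences over 20 sites, so p = 6/20 = 0.300.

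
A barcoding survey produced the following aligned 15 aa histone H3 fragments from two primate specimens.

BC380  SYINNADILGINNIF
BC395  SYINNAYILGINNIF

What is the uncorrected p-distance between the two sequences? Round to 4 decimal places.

The sequences differ at position 7 (D/Y).
There are 1 differences over 15 sites, so p = 1/15 = 0.0667.

0.0667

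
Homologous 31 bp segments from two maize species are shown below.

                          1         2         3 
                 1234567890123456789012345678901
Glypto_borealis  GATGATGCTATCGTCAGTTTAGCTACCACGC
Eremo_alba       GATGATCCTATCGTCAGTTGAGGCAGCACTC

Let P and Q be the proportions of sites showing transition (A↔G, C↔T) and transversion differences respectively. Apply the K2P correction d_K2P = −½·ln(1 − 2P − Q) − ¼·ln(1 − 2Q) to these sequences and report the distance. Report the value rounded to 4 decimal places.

The sequences differ at positions 7 (G/C, transversion), 20 (T/G, transversion), 23 (C/G, transversion), 24 (T/C, transition), 26 (C/G, transversion), 30 (G/T, transversion).
Of the 6 differences, 1 transition and 5 transversions over 31 sites: P = 1/31 = 0.032258, Q = 5/31 = 0.161290.
d = −0.5·ln(0.774194) − 0.25·ln(0.677420) = −0.5·(-0.255933) − 0.25·(-0.389464) = 0.2253.

0.2253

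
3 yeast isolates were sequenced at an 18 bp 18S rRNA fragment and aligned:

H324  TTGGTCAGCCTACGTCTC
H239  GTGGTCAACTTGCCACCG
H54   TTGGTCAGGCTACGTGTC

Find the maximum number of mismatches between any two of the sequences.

10

Pairwise Hamming distances:
  H324 vs H239: 8
  H324 vs H54: 2
  H239 vs H54: 10
The largest is 10, between H239 and H54.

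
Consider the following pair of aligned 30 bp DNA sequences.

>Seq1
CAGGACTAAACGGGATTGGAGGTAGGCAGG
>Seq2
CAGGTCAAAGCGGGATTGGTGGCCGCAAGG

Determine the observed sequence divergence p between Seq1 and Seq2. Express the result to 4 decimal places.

Mismatches occur at site 5 (A/T), site 7 (T/A), site 10 (A/G), site 20 (A/T), site 23 (T/C), site 24 (A/C), site 26 (G/C), site 27 (C/A).
There are 8 differences over 30 sites, so p = 8/30 = 0.2667.

0.2667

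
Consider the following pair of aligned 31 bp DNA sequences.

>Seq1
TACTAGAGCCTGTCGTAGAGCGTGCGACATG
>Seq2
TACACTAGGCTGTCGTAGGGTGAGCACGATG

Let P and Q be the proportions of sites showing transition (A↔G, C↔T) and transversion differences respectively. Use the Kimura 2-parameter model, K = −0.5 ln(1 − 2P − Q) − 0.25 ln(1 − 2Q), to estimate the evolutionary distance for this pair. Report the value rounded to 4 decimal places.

Mismatches occur at site 4 (T/A, transversion), site 5 (A/C, transversion), site 6 (G/T, transversion), site 9 (C/G, transversion), site 19 (A/G, transition), site 21 (C/T, transition), site 23 (T/A, transversion), site 26 (G/A, transition), site 27 (A/C, transversion), site 28 (C/G, transversion).
Of the 10 differences, 3 transitions and 7 transversions over 31 sites: P = 3/31 = 0.096774, Q = 7/31 = 0.225806.
d = −0.5·ln(0.580646) − 0.25·ln(0.548388) = −0.5·(-0.543614) − 0.25·(-0.600772) = 0.4220.

0.4220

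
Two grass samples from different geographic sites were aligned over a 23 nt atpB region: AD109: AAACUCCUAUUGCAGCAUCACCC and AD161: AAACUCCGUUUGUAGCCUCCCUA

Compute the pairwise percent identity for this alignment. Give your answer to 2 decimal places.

69.57%

Mismatches occur at site 8 (U→G), site 9 (A→U), site 13 (C→U), site 17 (A→C), site 20 (A→C), site 22 (C→U), site 23 (C→A).
16 of the 23 sites match, so the percent identity is 16/23 × 100 = 69.57%.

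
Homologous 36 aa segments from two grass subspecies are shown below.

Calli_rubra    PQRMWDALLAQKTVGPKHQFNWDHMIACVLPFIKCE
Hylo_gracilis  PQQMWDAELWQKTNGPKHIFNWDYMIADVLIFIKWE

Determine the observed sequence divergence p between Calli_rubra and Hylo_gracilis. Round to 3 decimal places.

0.250

The sequences differ at positions 3 (R/Q), 8 (L/E), 10 (A/W), 14 (V/N), 19 (Q/I), 24 (H/Y), 28 (C/D), 31 (P/I), 35 (C/W).
There are 9 differences over 36 sites, so p = 9/36 = 0.250.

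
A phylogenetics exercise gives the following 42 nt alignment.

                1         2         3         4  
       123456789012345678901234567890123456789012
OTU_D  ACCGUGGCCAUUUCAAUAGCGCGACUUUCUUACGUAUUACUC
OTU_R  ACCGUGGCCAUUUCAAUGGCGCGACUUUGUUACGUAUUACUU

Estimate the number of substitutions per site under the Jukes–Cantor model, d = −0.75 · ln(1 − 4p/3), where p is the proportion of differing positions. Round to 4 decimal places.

0.0751

Mismatches occur at site 18 (A↔G), site 29 (C↔G), site 42 (C↔U).
p = 3/42 = 0.071429.
d = −0.75 · ln(1 − (4/3)·0.071429) = −0.75 · ln(0.904761) = −0.75 · (-0.100084) = 0.0751.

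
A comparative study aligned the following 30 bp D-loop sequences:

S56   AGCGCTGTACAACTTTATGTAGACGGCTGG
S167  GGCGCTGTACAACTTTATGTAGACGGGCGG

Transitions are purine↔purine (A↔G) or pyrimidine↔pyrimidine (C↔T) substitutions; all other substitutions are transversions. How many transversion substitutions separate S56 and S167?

1

The sequences differ at positions 1 (A/G, transition), 27 (C/G, transversion), 28 (T/C, transition).
Of the 3 differences, 2 transitions and 1 transversion, so the answer is 1.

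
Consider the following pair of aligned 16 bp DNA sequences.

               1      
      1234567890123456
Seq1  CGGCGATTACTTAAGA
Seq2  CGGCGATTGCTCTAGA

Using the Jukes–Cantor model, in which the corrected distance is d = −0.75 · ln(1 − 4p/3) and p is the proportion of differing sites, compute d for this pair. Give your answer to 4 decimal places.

0.2158

Differing sites — 9:A/G; 12:T/C; 13:A/T.
p = 3/16 = 0.187500.
d = −0.75 · ln(1 − (4/3)·0.187500) = −0.75 · ln(0.750000) = −0.75 · (-0.287682) = 0.2158.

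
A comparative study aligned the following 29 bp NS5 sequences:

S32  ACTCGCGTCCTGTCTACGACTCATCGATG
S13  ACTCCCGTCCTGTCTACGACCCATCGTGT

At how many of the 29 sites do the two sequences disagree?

5

The sequences differ at positions 5 (G/C), 21 (T/C), 27 (A/T), 28 (T/G), 29 (G/T).
That gives 5 mismatches out of 29 aligned sites, so the Hamming distance is 5.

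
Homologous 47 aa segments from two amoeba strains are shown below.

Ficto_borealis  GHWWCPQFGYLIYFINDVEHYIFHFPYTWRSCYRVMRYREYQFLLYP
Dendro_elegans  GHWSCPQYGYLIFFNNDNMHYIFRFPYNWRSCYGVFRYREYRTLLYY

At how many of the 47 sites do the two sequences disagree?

13

Mismatches occur at site 4 (W→S), site 8 (F→Y), site 13 (Y→F), site 15 (I→N), site 18 (V→N), site 19 (E→M), site 24 (H→R), site 28 (T→N), site 34 (R→G), site 36 (M→F), site 42 (Q→R), site 43 (F→T), site 47 (P→Y).
That gives 13 mismatches out of 47 aligned sites, so the Hamming distance is 13.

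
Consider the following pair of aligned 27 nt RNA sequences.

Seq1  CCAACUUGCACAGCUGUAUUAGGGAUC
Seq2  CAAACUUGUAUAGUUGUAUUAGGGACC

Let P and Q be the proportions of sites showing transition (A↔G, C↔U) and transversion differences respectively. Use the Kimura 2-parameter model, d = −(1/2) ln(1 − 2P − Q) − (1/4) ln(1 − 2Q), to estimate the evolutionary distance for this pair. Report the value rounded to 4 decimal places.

0.2220

Differing sites — 2:C/A (Tv); 9:C/U (Ti); 11:C/U (Ti); 14:C/U (Ti); 26:U/C (Ti).
Of the 5 differences, 4 transitions and 1 transversion over 27 sites: P = 4/27 = 0.148148, Q = 1/27 = 0.037037.
d = −0.5·ln(0.666667) − 0.25·ln(0.925926) = −0.5·(-0.405465) − 0.25·(-0.076961) = 0.2220.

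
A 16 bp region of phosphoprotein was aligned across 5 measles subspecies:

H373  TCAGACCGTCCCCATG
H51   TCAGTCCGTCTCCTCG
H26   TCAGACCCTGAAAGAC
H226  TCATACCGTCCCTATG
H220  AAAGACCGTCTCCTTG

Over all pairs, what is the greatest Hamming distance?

10

Pairwise Hamming distances:
  H373 vs H51: 4
  H373 vs H26: 8
  H373 vs H226: 2
  H373 vs H220: 4
  H51 vs H26: 9
  H51 vs H226: 6
  H51 vs H220: 4
  H26 vs H226: 9
  H26 vs H220: 10
  H226 vs H220: 6
The largest is 10, between H26 and H220.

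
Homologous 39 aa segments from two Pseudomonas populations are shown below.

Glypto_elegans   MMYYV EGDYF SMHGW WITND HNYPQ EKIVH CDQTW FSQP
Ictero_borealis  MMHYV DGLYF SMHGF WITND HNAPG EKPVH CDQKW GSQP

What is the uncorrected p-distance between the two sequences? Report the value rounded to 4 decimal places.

0.2308

Differing sites — 3:Y/H; 6:E/D; 8:D/L; 15:W/F; 23:Y/A; 25:Q/G; 28:I/P; 34:T/K; 36:F/G.
There are 9 differences over 39 sites, so p = 9/39 = 0.2308.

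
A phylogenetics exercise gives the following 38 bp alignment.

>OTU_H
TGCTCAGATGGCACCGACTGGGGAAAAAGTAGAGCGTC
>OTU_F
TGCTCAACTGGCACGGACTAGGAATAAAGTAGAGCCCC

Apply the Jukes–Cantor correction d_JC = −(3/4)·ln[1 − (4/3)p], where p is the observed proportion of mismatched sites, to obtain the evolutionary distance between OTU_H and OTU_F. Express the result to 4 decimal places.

The sequences differ at positions 7 (G/A), 8 (A/C), 15 (C/G), 20 (G/A), 23 (G/A), 25 (A/T), 36 (G/C), 37 (T/C).
p = 8/38 = 0.210526.
d = −0.75 · ln(1 − (4/3)·0.210526) = −0.75 · ln(0.719299) = −0.75 · (-0.329478) = 0.2471.

0.2471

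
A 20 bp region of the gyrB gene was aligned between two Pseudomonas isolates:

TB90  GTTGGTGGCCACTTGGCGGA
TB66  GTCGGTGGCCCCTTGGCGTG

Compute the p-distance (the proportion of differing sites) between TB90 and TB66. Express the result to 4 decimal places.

0.2000

The sequences differ at positions 3 (T/C), 11 (A/C), 19 (G/T), 20 (A/G).
There are 4 differences over 20 sites, so p = 4/20 = 0.2000.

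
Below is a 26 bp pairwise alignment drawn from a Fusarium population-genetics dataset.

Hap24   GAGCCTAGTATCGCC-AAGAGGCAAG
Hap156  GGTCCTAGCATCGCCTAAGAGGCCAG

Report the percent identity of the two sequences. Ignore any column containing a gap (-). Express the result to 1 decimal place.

Excluding the 1 gap column leaves 25 comparable sites.
Differing sites — 2:A/G; 3:G/T; 9:T/C; 24:A/C.
21 of the 25 comparable sites match, so the percent identity is 21/25 × 100 = 84.0%.

84.0%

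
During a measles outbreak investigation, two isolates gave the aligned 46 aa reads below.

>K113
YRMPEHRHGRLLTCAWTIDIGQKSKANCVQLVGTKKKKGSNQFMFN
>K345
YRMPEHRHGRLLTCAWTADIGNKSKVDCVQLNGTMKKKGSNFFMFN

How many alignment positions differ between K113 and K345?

The sequences differ at positions 18 (I/A), 22 (Q/N), 26 (A/V), 27 (N/D), 32 (V/N), 35 (K/M), 42 (Q/F).
That gives 7 mismatches out of 46 aligned sites, so the Hamming distance is 7.

7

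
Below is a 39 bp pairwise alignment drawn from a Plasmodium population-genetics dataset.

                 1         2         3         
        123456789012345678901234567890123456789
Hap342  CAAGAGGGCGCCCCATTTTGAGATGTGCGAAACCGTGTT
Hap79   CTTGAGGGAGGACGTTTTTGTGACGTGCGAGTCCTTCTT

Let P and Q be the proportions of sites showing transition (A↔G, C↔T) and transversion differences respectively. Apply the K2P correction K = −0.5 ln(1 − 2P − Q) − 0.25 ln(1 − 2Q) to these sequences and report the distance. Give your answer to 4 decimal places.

0.4503

Mismatches occur at site 2 (A/T, transversion), site 3 (A/T, transversion), site 9 (C/A, transversion), site 11 (C/G, transversion), site 12 (C/A, transversion), site 14 (C/G, transversion), site 15 (A/T, transversion), site 21 (A/T, transversion), site 24 (T/C, transition), site 31 (A/G, transition), site 32 (A/T, transversion), site 35 (G/T, transversion), site 37 (G/C, transversion).
Of the 13 differences, 2 transitions and 11 transversions over 39 sites: P = 2/39 = 0.051282, Q = 11/39 = 0.282051.
d = −0.5·ln(0.615385) − 0.25·ln(0.435898) = −0.5·(-0.485507) − 0.25·(-0.830347) = 0.4503.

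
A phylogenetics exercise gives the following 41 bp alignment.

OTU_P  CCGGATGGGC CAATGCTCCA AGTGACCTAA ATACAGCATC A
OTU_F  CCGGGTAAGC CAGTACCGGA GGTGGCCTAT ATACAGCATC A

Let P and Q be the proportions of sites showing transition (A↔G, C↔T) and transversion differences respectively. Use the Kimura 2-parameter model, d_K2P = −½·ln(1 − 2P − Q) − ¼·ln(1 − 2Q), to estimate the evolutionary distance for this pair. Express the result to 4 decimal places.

0.3508

Differing sites — 5:A/G (Ti); 7:G/A (Ti); 8:G/A (Ti); 13:A/G (Ti); 15:G/A (Ti); 17:T/C (Ti); 18:C/G (Tv); 19:C/G (Tv); 21:A/G (Ti); 25:A/G (Ti); 30:A/T (Tv).
Of the 11 differences, 8 transitions and 3 transversions over 41 sites: P = 8/41 = 0.195122, Q = 3/41 = 0.073171.
d = −0.5·ln(0.536585) − 0.25·ln(0.853658) = −0.5·(-0.622530) − 0.25·(-0.158225) = 0.3508.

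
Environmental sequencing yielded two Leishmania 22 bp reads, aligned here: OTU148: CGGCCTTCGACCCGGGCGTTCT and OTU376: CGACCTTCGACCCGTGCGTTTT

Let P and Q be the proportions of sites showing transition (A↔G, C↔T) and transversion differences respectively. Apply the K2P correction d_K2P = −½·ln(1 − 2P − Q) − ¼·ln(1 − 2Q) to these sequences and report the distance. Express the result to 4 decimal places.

The sequences differ at positions 3 (G/A, transition), 15 (G/T, transversion), 21 (C/T, transition).
Of the 3 differences, 2 transitions and 1 transversion over 22 sites: P = 2/22 = 0.090909, Q = 1/22 = 0.045455.
d = −0.5·ln(0.772727) − 0.25·ln(0.909090) = −0.5·(-0.257829) − 0.25·(-0.095311) = 0.1527.

0.1527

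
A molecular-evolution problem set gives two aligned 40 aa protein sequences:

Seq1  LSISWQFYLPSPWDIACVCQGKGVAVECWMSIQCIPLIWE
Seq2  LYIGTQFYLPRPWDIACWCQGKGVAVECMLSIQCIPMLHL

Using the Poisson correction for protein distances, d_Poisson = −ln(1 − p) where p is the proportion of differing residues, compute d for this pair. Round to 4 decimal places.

0.3216

Differing sites — 2:S/Y; 4:S/G; 5:W/T; 11:S/R; 18:V/W; 29:W/M; 30:M/L; 37:L/M; 38:I/L; 39:W/H; 40:E/L.
p = 11/40 = 0.275000.
d = −ln(1 − 0.275000) = −ln(0.725000) = 0.3216.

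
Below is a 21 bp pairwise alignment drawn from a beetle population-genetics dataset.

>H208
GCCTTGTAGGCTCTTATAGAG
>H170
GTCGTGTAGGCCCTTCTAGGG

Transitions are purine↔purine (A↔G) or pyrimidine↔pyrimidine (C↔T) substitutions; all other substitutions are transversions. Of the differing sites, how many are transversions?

Mismatches occur at site 2 (C→T, transition), site 4 (T→G, transversion), site 12 (T→C, transition), site 16 (A→C, transversion), site 20 (A→G, transition).
Of the 5 differences, 3 transitions and 2 transversions, so the answer is 2.

2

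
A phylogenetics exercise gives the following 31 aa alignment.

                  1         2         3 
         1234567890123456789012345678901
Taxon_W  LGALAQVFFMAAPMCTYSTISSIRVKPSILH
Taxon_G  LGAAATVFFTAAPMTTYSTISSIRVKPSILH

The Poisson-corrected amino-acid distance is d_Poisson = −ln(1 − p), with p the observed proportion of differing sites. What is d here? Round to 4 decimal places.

0.1382

Differing sites — 4:L/A; 6:Q/T; 10:M/T; 15:C/T.
p = 4/31 = 0.129032.
d = −ln(1 − 0.129032) = −ln(0.870968) = 0.1382.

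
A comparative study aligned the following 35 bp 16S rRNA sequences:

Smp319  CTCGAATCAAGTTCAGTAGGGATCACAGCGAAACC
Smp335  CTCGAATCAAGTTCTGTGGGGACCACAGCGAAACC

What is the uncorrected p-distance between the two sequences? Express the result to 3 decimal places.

The sequences differ at positions 15 (A/T), 18 (A/G), 23 (T/C).
There are 3 differences over 35 sites, so p = 3/35 = 0.086.

0.086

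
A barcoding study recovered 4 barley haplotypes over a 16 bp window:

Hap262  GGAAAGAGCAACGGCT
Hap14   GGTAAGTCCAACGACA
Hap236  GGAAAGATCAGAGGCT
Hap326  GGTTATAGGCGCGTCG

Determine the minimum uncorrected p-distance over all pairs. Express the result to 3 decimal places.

0.188

Pairwise Hamming distances:
  Hap262 vs Hap14: 5
  Hap262 vs Hap236: 3
  Hap262 vs Hap326: 8
  Hap14 vs Hap236: 7
  Hap14 vs Hap326: 9
  Hap236 vs Hap326: 9
The smallest is 3 mismatches, between Hap262 and Hap236; p = 3/16 = 0.188.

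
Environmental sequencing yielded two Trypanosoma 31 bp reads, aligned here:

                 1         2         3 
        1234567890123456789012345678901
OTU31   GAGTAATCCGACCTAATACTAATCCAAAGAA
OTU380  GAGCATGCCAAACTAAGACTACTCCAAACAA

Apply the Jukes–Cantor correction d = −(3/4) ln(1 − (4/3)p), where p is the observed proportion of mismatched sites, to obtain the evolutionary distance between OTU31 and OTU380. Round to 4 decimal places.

Differing sites — 4:T/C; 6:A/T; 7:T/G; 10:G/A; 12:C/A; 17:T/G; 22:A/C; 29:G/C.
p = 8/31 = 0.258065.
d = −0.75 · ln(1 − (4/3)·0.258065) = −0.75 · ln(0.655913) = −0.75 · (-0.421727) = 0.3163.

0.3163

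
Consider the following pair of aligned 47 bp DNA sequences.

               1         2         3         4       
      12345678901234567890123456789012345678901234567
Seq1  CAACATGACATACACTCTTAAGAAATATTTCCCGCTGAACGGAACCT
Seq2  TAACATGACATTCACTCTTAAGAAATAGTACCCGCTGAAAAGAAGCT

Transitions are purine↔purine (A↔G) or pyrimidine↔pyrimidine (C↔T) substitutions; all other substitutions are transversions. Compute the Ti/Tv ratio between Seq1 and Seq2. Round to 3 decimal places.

Differing sites — 1:C/T (Ti); 12:A/T (Tv); 28:T/G (Tv); 30:T/A (Tv); 40:C/A (Tv); 41:G/A (Ti); 45:C/G (Tv).
Of the 7 differences, 2 transitions and 5 transversions, so Ti/Tv = 2/5 = 0.400.

0.400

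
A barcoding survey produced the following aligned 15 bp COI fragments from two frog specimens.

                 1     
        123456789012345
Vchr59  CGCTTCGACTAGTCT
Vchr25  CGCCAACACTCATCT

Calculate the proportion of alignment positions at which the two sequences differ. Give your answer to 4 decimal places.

0.4000

Mismatches occur at site 4 (T↔C), site 5 (T↔A), site 6 (C↔A), site 7 (G↔C), site 11 (A↔C), site 12 (G↔A).
There are 6 differences over 15 sites, so p = 6/15 = 0.4000.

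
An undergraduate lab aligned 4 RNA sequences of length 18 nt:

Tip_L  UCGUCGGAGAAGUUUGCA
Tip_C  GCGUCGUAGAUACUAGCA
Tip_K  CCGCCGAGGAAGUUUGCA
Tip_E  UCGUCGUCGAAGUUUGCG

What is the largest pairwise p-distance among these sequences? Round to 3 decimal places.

0.444

Pairwise Hamming distances:
  Tip_L vs Tip_C: 6
  Tip_L vs Tip_K: 4
  Tip_L vs Tip_E: 3
  Tip_C vs Tip_K: 8
  Tip_C vs Tip_E: 7
  Tip_K vs Tip_E: 5
The largest is 8 mismatches, between Tip_C and Tip_K; p = 8/18 = 0.444.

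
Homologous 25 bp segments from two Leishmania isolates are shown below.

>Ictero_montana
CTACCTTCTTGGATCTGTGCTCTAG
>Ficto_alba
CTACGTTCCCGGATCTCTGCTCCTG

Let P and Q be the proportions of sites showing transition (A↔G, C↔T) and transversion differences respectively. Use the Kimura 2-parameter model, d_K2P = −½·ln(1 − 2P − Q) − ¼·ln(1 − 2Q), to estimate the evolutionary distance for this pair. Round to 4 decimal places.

0.2918

Mismatches occur at site 5 (C↔G, transversion), site 9 (T↔C, transition), site 10 (T↔C, transition), site 17 (G↔C, transversion), site 23 (T↔C, transition), site 24 (A↔T, transversion).
Of the 6 differences, 3 transitions and 3 transversions over 25 sites: P = 3/25 = 0.120000, Q = 3/25 = 0.120000.
d = −0.5·ln(0.640000) − 0.25·ln(0.760000) = −0.5·(-0.446287) − 0.25·(-0.274437) = 0.2918.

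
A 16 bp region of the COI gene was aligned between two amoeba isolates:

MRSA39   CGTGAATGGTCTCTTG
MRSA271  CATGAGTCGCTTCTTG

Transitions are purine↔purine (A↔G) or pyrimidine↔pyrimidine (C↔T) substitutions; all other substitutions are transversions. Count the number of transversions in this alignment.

1

Differing sites — 2:G/A (Ti); 6:A/G (Ti); 8:G/C (Tv); 10:T/C (Ti); 11:C/T (Ti).
Of the 5 differences, 4 transitions and 1 transversion, so the answer is 1.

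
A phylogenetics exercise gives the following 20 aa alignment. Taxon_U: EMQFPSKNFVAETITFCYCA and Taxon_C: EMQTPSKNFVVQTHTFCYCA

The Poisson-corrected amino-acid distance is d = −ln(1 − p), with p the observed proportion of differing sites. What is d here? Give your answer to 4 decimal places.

0.2231

The sequences differ at positions 4 (F/T), 11 (A/V), 12 (E/Q), 14 (I/H).
p = 4/20 = 0.200000.
d = −ln(1 − 0.200000) = −ln(0.800000) = 0.2231.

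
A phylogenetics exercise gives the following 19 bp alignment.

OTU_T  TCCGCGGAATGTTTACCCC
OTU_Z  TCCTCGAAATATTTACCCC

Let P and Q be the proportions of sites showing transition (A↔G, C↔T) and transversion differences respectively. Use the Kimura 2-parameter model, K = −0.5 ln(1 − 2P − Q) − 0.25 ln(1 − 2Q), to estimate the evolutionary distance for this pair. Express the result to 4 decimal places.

0.1805

Mismatches occur at site 4 (G↔T, transversion), site 7 (G↔A, transition), site 11 (G↔A, transition).
Of the 3 differences, 2 transitions and 1 transversion over 19 sites: P = 2/19 = 0.105263, Q = 1/19 = 0.052632.
d = −0.5·ln(0.736842) − 0.25·ln(0.894736) = −0.5·(-0.305382) − 0.25·(-0.111227) = 0.1805.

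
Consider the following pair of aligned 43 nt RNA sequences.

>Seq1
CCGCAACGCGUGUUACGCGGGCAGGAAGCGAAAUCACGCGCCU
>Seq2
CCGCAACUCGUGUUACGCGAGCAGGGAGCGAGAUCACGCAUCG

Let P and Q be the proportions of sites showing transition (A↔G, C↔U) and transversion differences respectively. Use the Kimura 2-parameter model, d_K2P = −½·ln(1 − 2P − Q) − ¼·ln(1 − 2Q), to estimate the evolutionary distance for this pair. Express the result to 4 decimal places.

0.1880

Mismatches occur at site 8 (G/U, transversion), site 20 (G/A, transition), site 26 (A/G, transition), site 32 (A/G, transition), site 40 (G/A, transition), site 41 (C/U, transition), site 43 (U/G, transversion).
Of the 7 differences, 5 transitions and 2 transversions over 43 sites: P = 5/43 = 0.116279, Q = 2/43 = 0.046512.
d = −0.5·ln(0.720930) − 0.25·ln(0.906976) = −0.5·(-0.327213) − 0.25·(-0.097639) = 0.1880.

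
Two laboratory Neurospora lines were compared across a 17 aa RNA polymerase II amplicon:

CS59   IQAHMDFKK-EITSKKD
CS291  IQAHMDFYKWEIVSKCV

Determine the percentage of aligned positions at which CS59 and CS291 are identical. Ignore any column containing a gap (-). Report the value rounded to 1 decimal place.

75.0%

Excluding the 1 gap column leaves 16 comparable sites.
The sequences differ at positions 8 (K/Y), 13 (T/V), 16 (K/C), 17 (D/V).
12 of the 16 comparable sites match, so the percent identity is 12/16 × 100 = 75.0%.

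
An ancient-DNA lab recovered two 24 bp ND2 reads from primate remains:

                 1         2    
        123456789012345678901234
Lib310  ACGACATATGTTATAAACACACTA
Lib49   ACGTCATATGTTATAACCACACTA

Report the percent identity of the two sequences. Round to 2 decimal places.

Mismatches occur at site 4 (A↔T), site 17 (A↔C).
22 of the 24 sites match, so the percent identity is 22/24 × 100 = 91.67%.

91.67%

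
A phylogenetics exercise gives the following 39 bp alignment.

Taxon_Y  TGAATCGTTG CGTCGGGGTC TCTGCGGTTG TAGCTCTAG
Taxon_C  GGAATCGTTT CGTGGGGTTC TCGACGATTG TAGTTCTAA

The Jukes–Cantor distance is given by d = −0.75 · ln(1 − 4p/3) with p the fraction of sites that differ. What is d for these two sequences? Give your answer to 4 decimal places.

0.2758

Mismatches occur at site 1 (T→G), site 10 (G→T), site 14 (C→G), site 18 (G→T), site 23 (T→G), site 24 (G→A), site 27 (G→A), site 34 (C→T), site 39 (G→A).
p = 9/39 = 0.230769.
d = −0.75 · ln(1 − (4/3)·0.230769) = −0.75 · ln(0.692308) = −0.75 · (-0.367724) = 0.2758.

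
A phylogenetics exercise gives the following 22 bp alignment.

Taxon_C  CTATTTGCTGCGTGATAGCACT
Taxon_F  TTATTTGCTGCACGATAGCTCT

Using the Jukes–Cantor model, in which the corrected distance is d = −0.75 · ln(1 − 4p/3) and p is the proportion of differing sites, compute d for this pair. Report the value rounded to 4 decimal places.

The sequences differ at positions 1 (C/T), 12 (G/A), 13 (T/C), 20 (A/T).
p = 4/22 = 0.181818.
d = −0.75 · ln(1 − (4/3)·0.181818) = −0.75 · ln(0.757576) = −0.75 · (-0.277631) = 0.2082.

0.2082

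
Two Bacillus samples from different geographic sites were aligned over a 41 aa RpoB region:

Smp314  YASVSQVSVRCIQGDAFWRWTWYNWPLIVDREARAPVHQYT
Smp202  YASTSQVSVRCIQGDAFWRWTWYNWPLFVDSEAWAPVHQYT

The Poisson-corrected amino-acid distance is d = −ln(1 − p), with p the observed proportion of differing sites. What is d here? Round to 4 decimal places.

Mismatches occur at site 4 (V↔T), site 28 (I↔F), site 31 (R↔S), site 34 (R↔W).
p = 4/41 = 0.097561.
d = −ln(1 − 0.097561) = −ln(0.902439) = 0.1027.

0.1027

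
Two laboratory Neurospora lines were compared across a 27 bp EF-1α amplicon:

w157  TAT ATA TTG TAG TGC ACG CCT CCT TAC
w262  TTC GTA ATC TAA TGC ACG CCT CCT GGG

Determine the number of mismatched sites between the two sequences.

9

Mismatches occur at site 2 (A↔T), site 3 (T↔C), site 4 (A↔G), site 7 (T↔A), site 9 (G↔C), site 12 (G↔A), site 25 (T↔G), site 26 (A↔G), site 27 (C↔G).
That gives 9 mismatches out of 27 aligned sites, so the Hamming distance is 9.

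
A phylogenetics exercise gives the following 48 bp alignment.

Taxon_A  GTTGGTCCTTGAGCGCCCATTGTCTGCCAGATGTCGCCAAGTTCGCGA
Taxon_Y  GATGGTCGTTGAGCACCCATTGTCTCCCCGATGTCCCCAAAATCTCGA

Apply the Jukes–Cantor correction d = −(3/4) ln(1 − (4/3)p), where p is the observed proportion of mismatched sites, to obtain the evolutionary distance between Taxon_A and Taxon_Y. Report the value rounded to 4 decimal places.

0.2158

Differing sites — 2:T/A; 8:C/G; 15:G/A; 26:G/C; 29:A/C; 36:G/C; 41:G/A; 42:T/A; 45:G/T.
p = 9/48 = 0.187500.
d = −0.75 · ln(1 − (4/3)·0.187500) = −0.75 · ln(0.750000) = −0.75 · (-0.287682) = 0.2158.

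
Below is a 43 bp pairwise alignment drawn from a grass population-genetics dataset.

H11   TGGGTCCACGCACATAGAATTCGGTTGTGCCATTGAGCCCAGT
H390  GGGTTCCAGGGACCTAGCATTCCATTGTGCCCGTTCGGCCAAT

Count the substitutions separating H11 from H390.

14

The sequences differ at positions 1 (T/G), 4 (G/T), 9 (C/G), 11 (C/G), 14 (A/C), 18 (A/C), 23 (G/C), 24 (G/A), 32 (A/C), 33 (T/G), 35 (G/T), 36 (A/C), 38 (C/G), 42 (G/A).
That gives 14 mismatches out of 43 aligned sites, so the Hamming distance is 14.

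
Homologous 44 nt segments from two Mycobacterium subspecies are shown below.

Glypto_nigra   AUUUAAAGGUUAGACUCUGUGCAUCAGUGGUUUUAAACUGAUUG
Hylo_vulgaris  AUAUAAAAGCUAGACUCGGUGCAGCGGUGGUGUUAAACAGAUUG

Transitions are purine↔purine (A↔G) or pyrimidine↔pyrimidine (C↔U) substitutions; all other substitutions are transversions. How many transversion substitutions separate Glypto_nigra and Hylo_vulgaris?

Mismatches occur at site 3 (U↔A, transversion), site 8 (G↔A, transition), site 10 (U↔C, transition), site 18 (U↔G, transversion), site 24 (U↔G, transversion), site 26 (A↔G, transition), site 32 (U↔G, transversion), site 39 (U↔A, transversion).
Of the 8 differences, 3 transitions and 5 transversions, so the answer is 5.

5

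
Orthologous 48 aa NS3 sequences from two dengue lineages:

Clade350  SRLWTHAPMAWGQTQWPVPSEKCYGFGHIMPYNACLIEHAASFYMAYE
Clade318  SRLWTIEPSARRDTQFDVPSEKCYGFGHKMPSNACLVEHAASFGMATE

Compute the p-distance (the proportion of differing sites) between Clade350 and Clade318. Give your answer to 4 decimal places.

0.2708

The sequences differ at positions 6 (H/I), 7 (A/E), 9 (M/S), 11 (W/R), 12 (G/R), 13 (Q/D), 16 (W/F), 17 (P/D), 29 (I/K), 32 (Y/S), 37 (I/V), 44 (Y/G), 47 (Y/T).
There are 13 differences over 48 sites, so p = 13/48 = 0.2708.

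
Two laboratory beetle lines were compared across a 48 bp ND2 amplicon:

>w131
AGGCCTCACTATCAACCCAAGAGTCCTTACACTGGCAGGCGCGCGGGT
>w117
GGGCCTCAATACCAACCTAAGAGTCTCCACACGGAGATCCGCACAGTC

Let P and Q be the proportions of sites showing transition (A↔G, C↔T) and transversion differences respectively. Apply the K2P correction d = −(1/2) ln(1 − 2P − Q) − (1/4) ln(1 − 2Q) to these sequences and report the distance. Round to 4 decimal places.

Mismatches occur at site 1 (A/G, transition), site 9 (C/A, transversion), site 12 (T/C, transition), site 18 (C/T, transition), site 26 (C/T, transition), site 27 (T/C, transition), site 28 (T/C, transition), site 33 (T/G, transversion), site 35 (G/A, transition), site 36 (C/G, transversion), site 38 (G/T, transversion), site 39 (G/C, transversion), site 43 (G/A, transition), site 45 (G/A, transition), site 47 (G/T, transversion), site 48 (T/C, transition).
Of the 16 differences, 10 transitions and 6 transversions over 48 sites: P = 10/48 = 0.208333, Q = 6/48 = 0.125000.
d = −0.5·ln(0.458334) − 0.25·ln(0.750000) = −0.5·(-0.780157) − 0.25·(-0.287682) = 0.4620.

0.4620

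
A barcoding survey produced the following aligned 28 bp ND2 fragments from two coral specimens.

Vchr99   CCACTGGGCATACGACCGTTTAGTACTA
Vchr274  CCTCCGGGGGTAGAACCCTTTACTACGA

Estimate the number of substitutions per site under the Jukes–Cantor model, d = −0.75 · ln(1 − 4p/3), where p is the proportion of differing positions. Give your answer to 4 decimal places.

0.4197

Mismatches occur at site 3 (A→T), site 5 (T→C), site 9 (C→G), site 10 (A→G), site 13 (C→G), site 14 (G→A), site 18 (G→C), site 23 (G→C), site 27 (T→G).
p = 9/28 = 0.321429.
d = −0.75 · ln(1 − (4/3)·0.321429) = −0.75 · ln(0.571428) = −0.75 · (-0.559617) = 0.4197.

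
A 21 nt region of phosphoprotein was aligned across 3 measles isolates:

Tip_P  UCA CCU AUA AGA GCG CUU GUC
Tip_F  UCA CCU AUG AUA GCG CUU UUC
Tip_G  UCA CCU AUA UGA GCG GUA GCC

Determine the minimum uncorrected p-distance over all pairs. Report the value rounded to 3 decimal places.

Pairwise Hamming distances:
  Tip_P vs Tip_F: 3
  Tip_P vs Tip_G: 4
  Tip_F vs Tip_G: 7
The smallest is 3 mismatches, between Tip_P and Tip_F; p = 3/21 = 0.143.

0.143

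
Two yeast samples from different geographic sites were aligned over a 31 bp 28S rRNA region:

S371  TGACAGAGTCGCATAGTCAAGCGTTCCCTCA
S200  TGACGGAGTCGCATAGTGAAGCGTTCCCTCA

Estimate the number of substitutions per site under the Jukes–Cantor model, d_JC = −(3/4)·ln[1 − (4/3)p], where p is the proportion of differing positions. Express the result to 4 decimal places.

Differing sites — 5:A/G; 18:C/G.
p = 2/31 = 0.064516.
d = −0.75 · ln(1 − (4/3)·0.064516) = −0.75 · ln(0.913979) = −0.75 · (-0.089948) = 0.0675.

0.0675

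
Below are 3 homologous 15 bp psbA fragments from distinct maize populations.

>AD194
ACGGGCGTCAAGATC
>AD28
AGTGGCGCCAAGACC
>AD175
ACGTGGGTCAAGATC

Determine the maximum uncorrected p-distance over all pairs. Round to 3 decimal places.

0.400

Pairwise Hamming distances:
  AD194 vs AD28: 4
  AD194 vs AD175: 2
  AD28 vs AD175: 6
The largest is 6 mismatches, between AD28 and AD175; p = 6/15 = 0.400.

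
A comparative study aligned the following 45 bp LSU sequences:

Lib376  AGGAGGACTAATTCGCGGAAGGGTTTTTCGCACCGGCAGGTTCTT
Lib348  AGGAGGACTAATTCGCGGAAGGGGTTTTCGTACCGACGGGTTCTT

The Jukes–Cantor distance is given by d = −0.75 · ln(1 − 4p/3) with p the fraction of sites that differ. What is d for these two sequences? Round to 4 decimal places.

0.0946

The sequences differ at positions 24 (T/G), 31 (C/T), 36 (G/A), 38 (A/G).
p = 4/45 = 0.088889.
d = −0.75 · ln(1 − (4/3)·0.088889) = −0.75 · ln(0.881481) = −0.75 · (-0.126152) = 0.0946.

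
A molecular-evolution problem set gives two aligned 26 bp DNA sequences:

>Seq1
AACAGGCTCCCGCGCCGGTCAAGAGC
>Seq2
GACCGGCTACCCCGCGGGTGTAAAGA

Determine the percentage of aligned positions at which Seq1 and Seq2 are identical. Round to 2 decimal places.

65.38%

The sequences differ at positions 1 (A/G), 4 (A/C), 9 (C/A), 12 (G/C), 16 (C/G), 20 (C/G), 21 (A/T), 23 (G/A), 26 (C/A).
17 of the 26 sites match, so the percent identity is 17/26 × 100 = 65.38%.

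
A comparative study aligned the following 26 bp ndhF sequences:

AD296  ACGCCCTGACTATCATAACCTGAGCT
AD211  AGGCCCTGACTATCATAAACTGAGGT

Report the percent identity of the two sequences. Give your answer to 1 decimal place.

The sequences differ at positions 2 (C/G), 19 (C/A), 25 (C/G).
23 of the 26 sites match, so the percent identity is 23/26 × 100 = 88.5%.

88.5%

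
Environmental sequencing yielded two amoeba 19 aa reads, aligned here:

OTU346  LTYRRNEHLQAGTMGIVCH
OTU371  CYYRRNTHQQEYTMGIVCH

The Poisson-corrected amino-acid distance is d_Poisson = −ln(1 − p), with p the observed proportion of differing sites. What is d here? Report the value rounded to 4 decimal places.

0.3795

Differing sites — 1:L/C; 2:T/Y; 7:E/T; 9:L/Q; 11:A/E; 12:G/Y.
p = 6/19 = 0.315789.
d = −ln(1 − 0.315789) = −ln(0.684211) = 0.3795.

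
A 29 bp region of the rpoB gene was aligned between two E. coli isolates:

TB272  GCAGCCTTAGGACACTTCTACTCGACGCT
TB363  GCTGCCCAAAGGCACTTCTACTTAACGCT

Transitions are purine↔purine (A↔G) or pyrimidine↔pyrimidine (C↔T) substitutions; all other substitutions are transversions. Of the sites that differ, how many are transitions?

Differing sites — 3:A/T (Tv); 7:T/C (Ti); 8:T/A (Tv); 10:G/A (Ti); 12:A/G (Ti); 23:C/T (Ti); 24:G/A (Ti).
Of the 7 differences, 5 transitions and 2 transversions, so the answer is 5.

5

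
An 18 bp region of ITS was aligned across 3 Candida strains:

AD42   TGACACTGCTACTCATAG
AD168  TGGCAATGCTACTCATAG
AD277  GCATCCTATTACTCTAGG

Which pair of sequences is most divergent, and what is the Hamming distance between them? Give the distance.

11

Pairwise Hamming distances:
  AD42 vs AD168: 2
  AD42 vs AD277: 9
  AD168 vs AD277: 11
The largest is 11, between AD168 and AD277.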